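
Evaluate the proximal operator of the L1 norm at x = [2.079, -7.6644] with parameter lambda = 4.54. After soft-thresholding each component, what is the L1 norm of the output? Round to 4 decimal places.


Soft-thresholding with lambda = 4.54:
prox(2.079) = sign(2.079)*max(|2.079| - 4.54, 0) = 0.0
prox(-7.6644) = sign(-7.6644)*max(|-7.6644| - 4.54, 0) = -3.1244
prox(x) = [0.0, -3.1244]
||prox(x)||_1 = 0.0 + 3.1244 = 3.1244


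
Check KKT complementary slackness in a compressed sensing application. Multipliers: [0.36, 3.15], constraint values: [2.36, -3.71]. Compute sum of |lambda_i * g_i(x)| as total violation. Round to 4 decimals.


KKT complementary slackness check:
lambda_1 * g_1 = 0.36 * 2.36 = 0.8496
lambda_2 * g_2 = 3.15 * -3.71 = -11.6865
Total violation = 0.8496 + 11.6865 = 12.5361


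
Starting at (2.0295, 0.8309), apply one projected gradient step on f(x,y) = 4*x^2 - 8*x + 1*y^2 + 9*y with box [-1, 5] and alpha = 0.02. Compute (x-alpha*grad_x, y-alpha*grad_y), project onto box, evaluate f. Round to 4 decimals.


Step 1: Compute gradient at (2.0295, 0.8309).
grad_x = 2*4*2.0295 - 8 = 8.236
grad_y = 2*1*0.8309 + 9 = 10.6618
Step 2: Gradient step.
x_raw = 2.0295 - 0.02*8.236 = 1.8648
y_raw = 0.8309 - 0.02*10.6618 = 0.6177
Step 3: Project onto [-1, 5].
x_proj = clip(1.8648) = 1.8648
y_proj = clip(0.6177) = 0.6177
Step 4: Evaluate f.
f(1.8648, 0.6177) = 4.9319


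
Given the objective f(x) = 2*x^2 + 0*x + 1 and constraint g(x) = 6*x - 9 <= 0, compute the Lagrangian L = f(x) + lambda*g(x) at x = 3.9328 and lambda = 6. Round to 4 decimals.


Step 1: Evaluate f(x).
f(3.9328) = 2*3.9328^2 + 0*3.9328 + 1 = 31.9338
Step 2: Evaluate g(x).
g(3.9328) = 6*3.9328 - 9 = 14.5968
Step 3: Compute Lagrangian.
L = 31.9338 + 6*14.5968 = 119.5146


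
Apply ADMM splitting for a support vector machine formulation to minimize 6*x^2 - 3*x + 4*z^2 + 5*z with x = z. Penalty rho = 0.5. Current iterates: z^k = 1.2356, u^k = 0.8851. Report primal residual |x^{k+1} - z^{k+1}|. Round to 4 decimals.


ADMM iteration with rho = 0.5, z^k = 1.2356, u^k = 0.8851
Step 1: x-update.
Minimize 6*x^2 - 3*x + (0.5/2)*(x - 1.2356 + 0.8851)^2
FOC: (2*6 + 0.5)*x = 3 + 0.5*(1.2356 - 0.8851)
x^{k+1} = 0.254
Step 2: z-update.
Minimize 4*z^2 + 5*z + (0.5/2)*(0.254 - z + 0.8851)^2
FOC: (2*4 + 0.5)*z = -5 + 0.5*(0.254 + 0.8851)
z^{k+1} = -0.5212
Step 3: u-update.
u^{k+1} = 0.8851 + 0.254 + 0.5212 = 1.6603
Step 4: Primal residual = |0.254 + 0.5212| = 0.7752


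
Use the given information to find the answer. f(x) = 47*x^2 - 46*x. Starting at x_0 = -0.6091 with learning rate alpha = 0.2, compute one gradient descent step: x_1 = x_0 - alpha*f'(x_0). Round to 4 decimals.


We compute the gradient at x_0 and apply the update.
f'(x) = 94*x - 46
f'(-0.6091) = 94*-0.6091 - 46 = -103.2554
x_1 = -0.6091 - 0.2*-103.2554 = 20.042


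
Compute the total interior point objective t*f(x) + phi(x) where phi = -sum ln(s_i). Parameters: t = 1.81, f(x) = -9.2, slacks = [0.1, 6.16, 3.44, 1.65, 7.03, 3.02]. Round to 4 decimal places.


Step 1: Compute log-barrier.
ln values: [-2.3026, 1.8181, 1.2355, 0.5008, 1.9502, 1.1053]
phi = -(-2.3026 + 1.8181 + 1.2355 + 0.5008 + 1.9502 + 1.1053) = -4.3072
Step 2: Compute augmented objective.
t*f(x) = 1.81*-9.2 = -16.652
Total = -16.652 - 4.3072 = -20.9592


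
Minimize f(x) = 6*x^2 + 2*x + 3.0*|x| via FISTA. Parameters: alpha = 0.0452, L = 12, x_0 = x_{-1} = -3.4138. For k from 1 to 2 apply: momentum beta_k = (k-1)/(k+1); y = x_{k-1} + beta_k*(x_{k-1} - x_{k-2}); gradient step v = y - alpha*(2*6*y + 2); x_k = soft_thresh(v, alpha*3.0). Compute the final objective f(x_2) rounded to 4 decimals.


FISTA on f(x) = 6*x^2 + 2*x + 3.0*|x|
L = 12, alpha = 0.0452
Iteration 1: beta = 0.0, y = -3.4138 + 0.0*(-3.4138 + 3.4138) = -3.4138
  grad(y) = -38.9656, v = y - alpha*grad = -1.6526
  prox(v) = soft_thresh(-1.6526, 0.1356) = -1.517
Iteration 2: beta = 0.3333, y = -1.517 + 0.3333*(-1.517 + 3.4138) = -0.8847
  grad(y) = -8.6161, v = y - alpha*grad = -0.4952
  prox(v) = soft_thresh(-0.4952, 0.1356) = -0.3596
f(x_2) = 6*(-0.3596)^2 + 2*(-0.3596) + 3.0*|-0.3596| = 1.1356


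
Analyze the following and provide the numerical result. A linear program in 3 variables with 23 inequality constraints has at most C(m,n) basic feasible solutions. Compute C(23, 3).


Each vertex corresponds to some choice of n active constraints out of m, so the number of vertices is at most C(m, n) = m! / (n!(m-n)!).
m = 23, n = 3
Numerator: 23 * 22 * 21
Denominator: 3! = 6
C(23, 3) = 1771


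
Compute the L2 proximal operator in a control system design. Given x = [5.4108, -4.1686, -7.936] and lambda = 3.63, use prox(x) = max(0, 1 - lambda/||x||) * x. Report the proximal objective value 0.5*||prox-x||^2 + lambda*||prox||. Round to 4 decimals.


Step 1: Compute ||x||.
||x|| = 10.4706
Step 2: Compute scaling factor.
scale = max(0, 1 - 3.63/10.4706) = 0.6533
Step 3: prox(x) = [3.535, -2.7234, -5.1847]
||prox(x)|| = 6.8406
Step 4: Proximal objective.
0.5*||prox-x||^2 = 6.5885
lambda*||prox|| = 24.8314
Total = 31.4199


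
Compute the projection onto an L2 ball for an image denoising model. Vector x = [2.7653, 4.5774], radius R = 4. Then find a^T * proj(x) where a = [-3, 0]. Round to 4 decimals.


Step 1: Compute ||x|| (intermediates to 6 decimals).
||x|| = sqrt(2.7653^2 + 4.5774^2) = 5.347848
Step 2: Project.
Since ||x|| > R, scale = R/||x|| = 4/5.347848 = 0.747964, proj(x) = scale * x
proj(x) = [2.068345, 3.42373]
Step 3: Dot product.
a^T * proj(x) = -3*2.068345 + 0*3.42373 = -6.205


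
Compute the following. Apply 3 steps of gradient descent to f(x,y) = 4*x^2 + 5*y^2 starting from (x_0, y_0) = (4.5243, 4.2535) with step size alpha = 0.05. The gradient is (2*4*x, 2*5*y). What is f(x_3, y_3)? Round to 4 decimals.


Gradient descent on f(x,y) = 4*x^2 + 5*y^2.
Starting point: (4.5243, 4.2535), alpha = 0.05
Step 1: grad_x = 2*4*4.5243 = 36.1944, grad_y = 2*5*4.2535 = 42.535
  x_1 = 4.5243 - 0.05*36.1944 = 2.7146
  y_1 = 4.2535 - 0.05*42.535 = 2.1268
Step 2: grad_x = 2*4*2.7146 = 21.7166, grad_y = 2*5*2.1268 = 21.2675
  x_2 = 2.7146 - 0.05*21.7166 = 1.6287
  y_2 = 2.1268 - 0.05*21.2675 = 1.0634
Step 3: grad_x = 2*4*1.6287 = 13.03, grad_y = 2*5*1.0634 = 10.6338
  x_3 = 1.6287 - 0.05*13.03 = 0.9772
  y_3 = 1.0634 - 0.05*10.6338 = 0.5317
f(0.9772, 0.5317) = 4*0.9772^2 + 5*0.5317^2 = 5.2335


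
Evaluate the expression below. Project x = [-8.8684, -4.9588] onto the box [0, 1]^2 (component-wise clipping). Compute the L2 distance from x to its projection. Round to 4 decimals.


Project each component onto [0, 1].
clip(-8.8684) = 0.0, clip(-4.9588) = 0.0
Projection = [0.0, 0.0]
Squared diffs: [78.6485, 24.5897]
Distance = sqrt(103.2382) = 10.1606


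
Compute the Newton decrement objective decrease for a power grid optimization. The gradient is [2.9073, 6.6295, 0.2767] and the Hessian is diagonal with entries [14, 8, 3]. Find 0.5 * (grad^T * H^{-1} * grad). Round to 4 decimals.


Step 1: H is diagonal, so H^(-1) * g = [0.2077, 0.8287, 0.0922].
Step 2: g^T H^(-1) g = sum_i g_i^2 / H_ii
  = (2.9073)^2/14 + (6.6295)^2/8 + (0.2767)^2/3
  = 0.6037 + 5.4938 + 0.0255 = 6.123
Step 3: Objective decrease = 0.5 * g^T H^(-1) g = 3.0615


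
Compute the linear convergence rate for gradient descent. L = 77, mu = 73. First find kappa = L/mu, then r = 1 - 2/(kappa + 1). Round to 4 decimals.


Step 1: Compute the condition number.
kappa = L/mu = 77/73 = 1.0548
Step 2: Compute the convergence rate.
r = 1 - 2/(kappa + 1) = 1 - 2*mu/(L + mu) = (L - mu)/(L + mu) = 4/150 = 0.0267


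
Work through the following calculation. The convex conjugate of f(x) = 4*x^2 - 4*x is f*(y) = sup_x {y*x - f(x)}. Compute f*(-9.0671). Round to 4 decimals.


f*(y) = sup_x {y*x - a*x^2 - b*x} = sup_x {(y-b)*x - a*x^2}
FOC: (y - b) - 2a*x = 0 => x* = (y - b)/(2a)
x* = (-9.0671 + 4)/(2*4) = -0.6334
f*(-9.0671) = (y-b)^2/(4a) = (-9.0671 + 4)^2/(4*4)
= 25.6755/16 = 1.6047


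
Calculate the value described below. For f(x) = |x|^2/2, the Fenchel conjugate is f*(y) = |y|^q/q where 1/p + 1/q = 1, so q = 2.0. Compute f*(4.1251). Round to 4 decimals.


The conjugate exponent q satisfies 1/p + 1/q = 1.
p = 2, so q = 2/(2 - 1) = 2.0
|y|^q = 4.1251^2.0 = 17.0165
f*(4.1251) = 17.0165 / 2.0 = 8.5082


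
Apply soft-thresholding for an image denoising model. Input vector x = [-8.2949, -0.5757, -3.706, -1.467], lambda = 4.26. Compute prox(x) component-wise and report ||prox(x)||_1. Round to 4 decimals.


Soft-thresholding with lambda = 4.26:
prox(-8.2949) = sign(-8.2949)*max(|-8.2949| - 4.26, 0) = -4.0349
prox(-0.5757) = sign(-0.5757)*max(|-0.5757| - 4.26, 0) = 0.0
prox(-3.706) = sign(-3.706)*max(|-3.706| - 4.26, 0) = 0.0
prox(-1.467) = sign(-1.467)*max(|-1.467| - 4.26, 0) = 0.0
prox(x) = [-4.0349, 0.0, 0.0, 0.0]
||prox(x)||_1 = 4.0349 + 0.0 + 0.0 + 0.0 = 4.0349


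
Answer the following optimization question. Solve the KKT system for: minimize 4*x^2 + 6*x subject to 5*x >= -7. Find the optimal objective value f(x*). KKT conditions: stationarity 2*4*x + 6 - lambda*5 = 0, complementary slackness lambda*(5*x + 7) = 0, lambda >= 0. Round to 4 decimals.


Step 1: Try lambda = 0 (constraint inactive).
Stationarity: 2*4*x + 6 = 0
x* = -6/(2*4) = -0.75
Check constraint: 5*-0.75 = -3.75 >= -7 -- satisfied.
Step 2: Compute optimal value.
f(x*) = 4*(-0.75)^2 + 6*(-0.75) = -2.25


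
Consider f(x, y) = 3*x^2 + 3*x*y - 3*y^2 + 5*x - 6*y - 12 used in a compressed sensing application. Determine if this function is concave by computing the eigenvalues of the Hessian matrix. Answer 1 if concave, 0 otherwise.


The Hessian of f(x,y) = 3*x^2 + 3*x*y - 3*y^2 + 5*x - 6*y - 12 is:
H = [[6, 3], [3, -6]]
Trace = 6 - 6 = 0
Determinant = 6*-6 - (3)^2 = -45
Discriminant = (0)^2 - 4*-45 = 180.0
Eigenvalues: lambda_1 = -6.7082, lambda_2 = 6.7082
The function is not concave.

0


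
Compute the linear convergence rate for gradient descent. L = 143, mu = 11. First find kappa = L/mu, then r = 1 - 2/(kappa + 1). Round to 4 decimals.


Step 1: Compute the condition number.
kappa = L/mu = 143/11 = 13.0
Step 2: Compute the convergence rate.
r = 1 - 2/(kappa + 1) = 1 - 2*mu/(L + mu) = (L - mu)/(L + mu) = 132/154 = 0.8571


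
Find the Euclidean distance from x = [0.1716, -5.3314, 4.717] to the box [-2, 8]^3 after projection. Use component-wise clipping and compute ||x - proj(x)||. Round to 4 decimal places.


Project each component onto [-2, 8].
clip(0.1716) = 0.1716, clip(-5.3314) = -2.0, clip(4.717) = 4.717
Projection = [0.1716, -2.0, 4.717]
Squared diffs: [0.0, 11.0982, 0.0]
Distance = sqrt(11.0982) = 3.3314


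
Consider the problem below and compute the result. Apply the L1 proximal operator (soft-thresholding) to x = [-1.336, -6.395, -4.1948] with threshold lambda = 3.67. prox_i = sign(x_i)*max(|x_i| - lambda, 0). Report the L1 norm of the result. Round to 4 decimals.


Soft-thresholding with lambda = 3.67:
prox(-1.336) = sign(-1.336)*max(|-1.336| - 3.67, 0) = 0.0
prox(-6.395) = sign(-6.395)*max(|-6.395| - 3.67, 0) = -2.725
prox(-4.1948) = sign(-4.1948)*max(|-4.1948| - 3.67, 0) = -0.5248
prox(x) = [0.0, -2.725, -0.5248]
||prox(x)||_1 = 0.0 + 2.725 + 0.5248 = 3.2498


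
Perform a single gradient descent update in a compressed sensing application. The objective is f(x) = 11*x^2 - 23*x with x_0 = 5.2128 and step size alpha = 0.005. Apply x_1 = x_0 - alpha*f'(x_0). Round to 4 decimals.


We compute the gradient at x_0 and apply the update.
f'(x) = 22*x - 23
f'(5.2128) = 22*5.2128 - 23 = 91.6816
x_1 = 5.2128 - 0.005*91.6816 = 4.7544


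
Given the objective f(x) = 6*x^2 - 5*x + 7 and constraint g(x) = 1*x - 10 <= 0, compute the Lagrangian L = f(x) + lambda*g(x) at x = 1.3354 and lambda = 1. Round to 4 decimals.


Step 1: Evaluate f(x).
f(1.3354) = 6*1.3354^2 - 5*1.3354 + 7 = 11.0228
Step 2: Evaluate g(x).
g(1.3354) = 1*1.3354 - 10 = -8.6646
Step 3: Compute Lagrangian.
L = 11.0228 + 1*-8.6646 = 2.3582


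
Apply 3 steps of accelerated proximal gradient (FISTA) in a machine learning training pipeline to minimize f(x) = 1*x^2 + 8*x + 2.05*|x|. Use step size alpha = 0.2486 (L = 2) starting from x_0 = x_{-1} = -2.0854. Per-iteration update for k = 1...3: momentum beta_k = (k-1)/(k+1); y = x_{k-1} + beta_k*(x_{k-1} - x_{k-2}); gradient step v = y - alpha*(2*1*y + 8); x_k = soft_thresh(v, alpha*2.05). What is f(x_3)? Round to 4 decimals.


FISTA on f(x) = 1*x^2 + 8*x + 2.05*|x|
L = 2, alpha = 0.2486
Iteration 1: beta = 0.0, y = -2.0854 + 0.0*(-2.0854 + 2.0854) = -2.0854
  grad(y) = 3.8292, v = y - alpha*grad = -3.0373
  prox(v) = soft_thresh(-3.0373, 0.5096) = -2.5277
Iteration 2: beta = 0.3333, y = -2.5277 + 0.3333*(-2.5277 + 2.0854) = -2.6751
  grad(y) = 2.6497, v = y - alpha*grad = -3.3339
  prox(v) = soft_thresh(-3.3339, 0.5096) = -2.8242
Iteration 3: beta = 0.5, y = -2.8242 + 0.5*(-2.8242 + 2.5277) = -2.9725
  grad(y) = 2.055, v = y - alpha*grad = -3.4834
  prox(v) = soft_thresh(-3.4834, 0.5096) = -2.9737
f(x_3) = 1*(-2.9737)^2 + 8*(-2.9737) + 2.05*|-2.9737| = -8.8506


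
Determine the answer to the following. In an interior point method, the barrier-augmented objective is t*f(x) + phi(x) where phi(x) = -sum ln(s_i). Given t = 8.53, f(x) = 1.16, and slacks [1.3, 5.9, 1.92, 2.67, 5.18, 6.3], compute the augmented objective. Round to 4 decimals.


Step 1: Compute log-barrier.
ln values: [0.2624, 1.775, 0.6523, 0.9821, 1.6448, 1.8405]
phi = -(0.2624 + 1.775 + 0.6523 + 0.9821 + 1.6448 + 1.8405) = -7.1571
Step 2: Compute augmented objective.
t*f(x) = 8.53*1.16 = 9.8948
Total = 9.8948 - 7.1571 = 2.7377


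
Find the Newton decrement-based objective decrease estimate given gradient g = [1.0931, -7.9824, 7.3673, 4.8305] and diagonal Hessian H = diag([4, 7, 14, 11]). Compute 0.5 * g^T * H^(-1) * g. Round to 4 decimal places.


Step 1: H is diagonal, so H^(-1) * g = [0.2733, -1.1403, 0.5262, 0.4391].
Step 2: g^T H^(-1) g = sum_i g_i^2 / H_ii
  = (1.0931)^2/4 + (-7.9824)^2/7 + (7.3673)^2/14 + (4.8305)^2/11
  = 0.2987 + 9.1027 + 3.8769 + 2.1212 = 15.3996
Step 3: Objective decrease = 0.5 * g^T H^(-1) g = 7.6998


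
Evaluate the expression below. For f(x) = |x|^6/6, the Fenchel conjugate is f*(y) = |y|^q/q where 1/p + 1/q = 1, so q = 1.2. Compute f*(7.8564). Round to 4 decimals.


The conjugate exponent q satisfies 1/p + 1/q = 1.
p = 6, so q = 6/(6 - 1) = 1.2
|y|^q = 7.8564^1.2 = 11.865
f*(7.8564) = 11.865 / 1.2 = 9.8875


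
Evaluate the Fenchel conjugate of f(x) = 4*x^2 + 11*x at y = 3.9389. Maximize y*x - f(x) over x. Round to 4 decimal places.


f*(y) = sup_x {y*x - a*x^2 - b*x} = sup_x {(y-b)*x - a*x^2}
FOC: (y - b) - 2a*x = 0 => x* = (y - b)/(2a)
x* = (3.9389 - 11)/(2*4) = -0.8826
f*(3.9389) = (y-b)^2/(4a) = (3.9389 - 11)^2/(4*4)
= 49.8591/16 = 3.1162


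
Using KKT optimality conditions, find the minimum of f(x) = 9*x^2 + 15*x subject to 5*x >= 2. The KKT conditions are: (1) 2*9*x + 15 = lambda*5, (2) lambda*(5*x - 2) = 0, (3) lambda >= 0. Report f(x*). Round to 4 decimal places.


Step 1: Try lambda = 0 (constraint inactive).
x_unc = -15/(2*9) = -0.8333
Check: 5*-0.8333 = -4.1665 < 2 -- violated!
Step 2: Constraint must be active: 5*x = 2
x* = 2/5 = 0.4
lambda = (2*9*0.4 + 15)/5 = 4.44
Step 3: Compute optimal value.
f(x*) = 9*0.4^2 + 15*0.4 = 7.44


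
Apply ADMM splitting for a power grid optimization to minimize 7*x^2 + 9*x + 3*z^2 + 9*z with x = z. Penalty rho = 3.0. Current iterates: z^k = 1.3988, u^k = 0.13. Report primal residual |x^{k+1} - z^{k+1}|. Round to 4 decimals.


ADMM iteration with rho = 3.0, z^k = 1.3988, u^k = 0.13
Step 1: x-update.
Minimize 7*x^2 + 9*x + (3.0/2)*(x - 1.3988 + 0.13)^2
FOC: (2*7 + 3.0)*x = -9 + 3.0*(1.3988 - 0.13)
x^{k+1} = -0.3055
Step 2: z-update.
Minimize 3*z^2 + 9*z + (3.0/2)*(-0.3055 - z + 0.13)^2
FOC: (2*3 + 3.0)*z = -9 + 3.0*(-0.3055 + 0.13)
z^{k+1} = -1.0585
Step 3: u-update.
u^{k+1} = 0.13 - 0.3055 + 1.0585 = 0.883
Step 4: Primal residual = |-0.3055 + 1.0585| = 0.753


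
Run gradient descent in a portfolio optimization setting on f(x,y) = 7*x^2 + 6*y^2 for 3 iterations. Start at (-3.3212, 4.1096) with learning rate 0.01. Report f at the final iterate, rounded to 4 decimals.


Gradient descent on f(x,y) = 7*x^2 + 6*y^2.
Starting point: (-3.3212, 4.1096), alpha = 0.01
Step 1: grad_x = 2*7*-3.3212 = -46.4968, grad_y = 2*6*4.1096 = 49.3152
  x_1 = -3.3212 - 0.01*-46.4968 = -2.8562
  y_1 = 4.1096 - 0.01*49.3152 = 3.6164
Step 2: grad_x = 2*7*-2.8562 = -39.9872, grad_y = 2*6*3.6164 = 43.3974
  x_2 = -2.8562 - 0.01*-39.9872 = -2.4564
  y_2 = 3.6164 - 0.01*43.3974 = 3.1825
Step 3: grad_x = 2*7*-2.4564 = -34.389, grad_y = 2*6*3.1825 = 38.1897
  x_3 = -2.4564 - 0.01*-34.389 = -2.1125
  y_3 = 3.1825 - 0.01*38.1897 = 2.8006
f(-2.1125, 2.8006) = 7*(-2.1125)^2 + 6*2.8006^2 = 78.2971


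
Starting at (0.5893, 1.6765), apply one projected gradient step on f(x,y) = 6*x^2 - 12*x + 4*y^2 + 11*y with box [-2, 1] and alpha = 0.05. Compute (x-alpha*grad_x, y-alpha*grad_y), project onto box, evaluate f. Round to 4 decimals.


Step 1: Compute gradient at (0.5893, 1.6765).
grad_x = 2*6*0.5893 - 12 = -4.9284
grad_y = 2*4*1.6765 + 11 = 24.412
Step 2: Gradient step.
x_raw = 0.5893 - 0.05*-4.9284 = 0.8357
y_raw = 1.6765 - 0.05*24.412 = 0.4559
Step 3: Project onto [-2, 1].
x_proj = clip(0.8357) = 0.8357
y_proj = clip(0.4559) = 0.4559
Step 4: Evaluate f.
f(0.8357, 0.4559) = 0.0082


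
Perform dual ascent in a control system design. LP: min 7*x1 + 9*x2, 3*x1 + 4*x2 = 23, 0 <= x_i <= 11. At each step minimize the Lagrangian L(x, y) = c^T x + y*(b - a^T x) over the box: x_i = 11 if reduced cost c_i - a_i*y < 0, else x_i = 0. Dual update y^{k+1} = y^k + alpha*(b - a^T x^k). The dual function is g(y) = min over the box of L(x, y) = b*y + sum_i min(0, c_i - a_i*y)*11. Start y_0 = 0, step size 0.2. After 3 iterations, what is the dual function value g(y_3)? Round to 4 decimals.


Dual ascent for LP: min 7*x1 + 9*x2, 3*x1 + 4*x2 = 23, 0 <= x_i <= 11
Step 1: y^k = 0.0, reduced costs: (7.0, 9.0)
  x^k = (0.0, 0.0), subgradient = b - a^T x = 23.0
  y^{k+1} = 0.0 + 0.2*23.0 = 4.6
Step 2: y^k = 4.6, reduced costs: (-6.8, -9.4)
  x^k = (11.0, 11.0), subgradient = b - a^T x = -54.0
  y^{k+1} = 4.6 + 0.2*-54.0 = -6.2
Step 3: y^k = -6.2, reduced costs: (25.6, 33.8)
  x^k = (0.0, 0.0), subgradient = b - a^T x = 23.0
  y^{k+1} = -6.2 + 0.2*23.0 = -1.6
Dual objective at y_3 = -1.6: reduced costs (11.8, 15.4), box minimizer x = (0.0, 0.0)
g(y_3) = b*y + (c1 - a1*y)*x1 + (c2 - a2*y)*x2 = 23*(-1.6) + 11.8*0.0 + 15.4*0.0 = -36.8 + 0.0 + 0.0 = -36.8


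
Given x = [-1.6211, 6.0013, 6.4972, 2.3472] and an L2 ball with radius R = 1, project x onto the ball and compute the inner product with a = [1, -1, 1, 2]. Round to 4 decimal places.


Step 1: Compute ||x|| (intermediates to 6 decimals).
||x|| = sqrt((-1.6211)^2 + 6.0013^2 + 6.4972^2 + 2.3472^2) = 9.293359
Step 2: Project.
Since ||x|| > R, scale = R/||x|| = 1/9.293359 = 0.107604, proj(x) = scale * x
proj(x) = [-0.174437, 0.645764, 0.699125, 0.252568]
Step 3: Dot product.
a^T * proj(x) = 1*(-0.174437) - 1*0.645764 + 1*0.699125 + 2*0.252568 = 0.3841


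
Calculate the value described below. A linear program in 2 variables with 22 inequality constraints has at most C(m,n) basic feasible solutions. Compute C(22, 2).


Each vertex corresponds to some choice of n active constraints out of m, so the number of vertices is at most C(m, n) = m! / (n!(m-n)!).
m = 22, n = 2
Numerator: 22 * 21
Denominator: 2! = 2
C(22, 2) = 231


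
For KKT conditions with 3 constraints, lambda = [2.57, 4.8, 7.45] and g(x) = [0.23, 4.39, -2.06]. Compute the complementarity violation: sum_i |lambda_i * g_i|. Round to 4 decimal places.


KKT complementary slackness check:
lambda_1 * g_1 = 2.57 * 0.23 = 0.5911
lambda_2 * g_2 = 4.8 * 4.39 = 21.072
lambda_3 * g_3 = 7.45 * -2.06 = -15.347
Total violation = 0.5911 + 21.072 + 15.347 = 37.0101


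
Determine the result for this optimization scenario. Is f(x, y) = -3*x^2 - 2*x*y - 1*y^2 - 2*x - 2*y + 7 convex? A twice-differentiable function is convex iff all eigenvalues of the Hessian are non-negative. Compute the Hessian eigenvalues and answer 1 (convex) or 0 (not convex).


The Hessian of f(x,y) = -3*x^2 - 2*x*y - 1*y^2 - 2*x - 2*y + 7 is:
H = [[-6, -2], [-2, -2]]
Trace = -6 - 2 = -8
Determinant = -6*-2 - (-2)^2 = 8
Discriminant = (-8)^2 - 4*8 = 32.0
Eigenvalues: lambda_1 = -6.8284, lambda_2 = -1.1716
The function is not convex.

0


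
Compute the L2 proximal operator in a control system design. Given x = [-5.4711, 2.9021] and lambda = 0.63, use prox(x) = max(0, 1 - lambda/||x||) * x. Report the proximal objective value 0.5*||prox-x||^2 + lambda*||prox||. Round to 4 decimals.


Step 1: Compute ||x||.
||x|| = 6.1932
Step 2: Compute scaling factor.
scale = max(0, 1 - 0.63/6.1932) = 0.8983
Step 3: prox(x) = [-4.9146, 2.6069]
||prox(x)|| = 5.5632
Step 4: Proximal objective.
0.5*||prox-x||^2 = 0.1985
lambda*||prox|| = 3.5048
Total = 3.7032


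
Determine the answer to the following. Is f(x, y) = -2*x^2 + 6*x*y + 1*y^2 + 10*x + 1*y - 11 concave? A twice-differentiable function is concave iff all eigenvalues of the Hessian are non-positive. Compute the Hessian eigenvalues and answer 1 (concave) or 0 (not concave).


The Hessian of f(x,y) = -2*x^2 + 6*x*y + 1*y^2 + 10*x + 1*y - 11 is:
H = [[-4, 6], [6, 2]]
Trace = -4 + 2 = -2
Determinant = -4*2 - (6)^2 = -44
Discriminant = (-2)^2 - 4*-44 = 180.0
Eigenvalues: lambda_1 = -7.7082, lambda_2 = 5.7082
The function is not concave.

0


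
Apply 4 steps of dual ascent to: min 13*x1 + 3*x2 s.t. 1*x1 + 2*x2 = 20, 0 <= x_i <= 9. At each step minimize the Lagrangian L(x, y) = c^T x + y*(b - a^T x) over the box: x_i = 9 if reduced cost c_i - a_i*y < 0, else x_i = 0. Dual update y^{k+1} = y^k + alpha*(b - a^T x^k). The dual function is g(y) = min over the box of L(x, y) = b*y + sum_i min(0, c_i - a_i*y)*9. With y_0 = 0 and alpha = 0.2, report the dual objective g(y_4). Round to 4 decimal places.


Dual ascent for LP: min 13*x1 + 3*x2, 1*x1 + 2*x2 = 20, 0 <= x_i <= 9
Step 1: y^k = 0.0, reduced costs: (13.0, 3.0)
  x^k = (0.0, 0.0), subgradient = b - a^T x = 20.0
  y^{k+1} = 0.0 + 0.2*20.0 = 4.0
Step 2: y^k = 4.0, reduced costs: (9.0, -5.0)
  x^k = (0.0, 9.0), subgradient = b - a^T x = 2.0
  y^{k+1} = 4.0 + 0.2*2.0 = 4.4
Step 3: y^k = 4.4, reduced costs: (8.6, -5.8)
  x^k = (0.0, 9.0), subgradient = b - a^T x = 2.0
  y^{k+1} = 4.4 + 0.2*2.0 = 4.8
Step 4: y^k = 4.8, reduced costs: (8.2, -6.6)
  x^k = (0.0, 9.0), subgradient = b - a^T x = 2.0
  y^{k+1} = 4.8 + 0.2*2.0 = 5.2
Dual objective at y_4 = 5.2: reduced costs (7.8, -7.4), box minimizer x = (0.0, 9.0)
g(y_4) = b*y + (c1 - a1*y)*x1 + (c2 - a2*y)*x2 = 20*5.2 + 7.8*0.0 + (-7.4)*9.0 = 104.0 + 0.0 - 66.6 = 37.4


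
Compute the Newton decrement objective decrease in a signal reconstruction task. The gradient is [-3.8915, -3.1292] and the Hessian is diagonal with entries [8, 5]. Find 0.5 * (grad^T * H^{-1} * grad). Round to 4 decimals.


Step 1: H is diagonal, so H^(-1) * g = [-0.4864, -0.6258].
Step 2: g^T H^(-1) g = sum_i g_i^2 / H_ii
  = (-3.8915)^2/8 + (-3.1292)^2/5
  = 1.893 + 1.9584 = 3.8514
Step 3: Objective decrease = 0.5 * g^T H^(-1) g = 1.9257


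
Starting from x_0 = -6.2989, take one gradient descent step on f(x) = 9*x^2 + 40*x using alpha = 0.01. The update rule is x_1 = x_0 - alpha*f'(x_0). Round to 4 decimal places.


We compute the gradient at x_0 and apply the update.
f'(x) = 18*x + 40
f'(-6.2989) = 18*-6.2989 + 40 = -73.3802
x_1 = -6.2989 - 0.01*-73.3802 = -5.5651


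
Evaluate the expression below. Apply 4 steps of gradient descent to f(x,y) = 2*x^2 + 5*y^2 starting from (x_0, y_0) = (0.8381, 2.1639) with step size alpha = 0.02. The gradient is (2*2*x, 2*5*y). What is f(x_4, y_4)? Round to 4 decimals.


Gradient descent on f(x,y) = 2*x^2 + 5*y^2.
Starting point: (0.8381, 2.1639), alpha = 0.02
Step 1: grad_x = 2*2*0.8381 = 3.3524, grad_y = 2*5*2.1639 = 21.639
  x_1 = 0.8381 - 0.02*3.3524 = 0.7711
  y_1 = 2.1639 - 0.02*21.639 = 1.7311
Step 2: grad_x = 2*2*0.7711 = 3.0842, grad_y = 2*5*1.7311 = 17.3112
  x_2 = 0.7711 - 0.02*3.0842 = 0.7094
  y_2 = 1.7311 - 0.02*17.3112 = 1.3849
Step 3: grad_x = 2*2*0.7094 = 2.8375, grad_y = 2*5*1.3849 = 13.849
  x_3 = 0.7094 - 0.02*2.8375 = 0.6526
  y_3 = 1.3849 - 0.02*13.849 = 1.1079
Step 4: grad_x = 2*2*0.6526 = 2.6105, grad_y = 2*5*1.1079 = 11.0792
  x_4 = 0.6526 - 0.02*2.6105 = 0.6004
  y_4 = 1.1079 - 0.02*11.0792 = 0.8863
f(0.6004, 0.8863) = 2*0.6004^2 + 5*0.8863^2 = 4.6489


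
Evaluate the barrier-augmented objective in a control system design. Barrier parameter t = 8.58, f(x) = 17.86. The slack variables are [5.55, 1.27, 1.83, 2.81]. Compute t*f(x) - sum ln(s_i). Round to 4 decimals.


Step 1: Compute log-barrier.
ln values: [1.7138, 0.239, 0.6043, 1.0332]
phi = -(1.7138 + 0.239 + 0.6043 + 1.0332) = -3.5903
Step 2: Compute augmented objective.
t*f(x) = 8.58*17.86 = 153.2388
Total = 153.2388 - 3.5903 = 149.6485


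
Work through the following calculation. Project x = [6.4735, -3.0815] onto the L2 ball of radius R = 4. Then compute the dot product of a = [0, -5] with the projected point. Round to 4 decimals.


Step 1: Compute ||x|| (intermediates to 6 decimals).
||x|| = sqrt(6.4735^2 + (-3.0815)^2) = 7.169508
Step 2: Project.
Since ||x|| > R, scale = R/||x|| = 4/7.169508 = 0.557918, proj(x) = scale * x
proj(x) = [3.611682, -1.719224]
Step 3: Dot product.
a^T * proj(x) = 0*3.611682 - 5*(-1.719224) = 8.5961


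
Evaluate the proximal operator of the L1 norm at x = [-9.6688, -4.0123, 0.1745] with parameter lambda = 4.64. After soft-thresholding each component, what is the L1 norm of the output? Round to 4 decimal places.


Soft-thresholding with lambda = 4.64:
prox(-9.6688) = sign(-9.6688)*max(|-9.6688| - 4.64, 0) = -5.0288
prox(-4.0123) = sign(-4.0123)*max(|-4.0123| - 4.64, 0) = 0.0
prox(0.1745) = sign(0.1745)*max(|0.1745| - 4.64, 0) = 0.0
prox(x) = [-5.0288, 0.0, 0.0]
||prox(x)||_1 = 5.0288 + 0.0 + 0.0 = 5.0288


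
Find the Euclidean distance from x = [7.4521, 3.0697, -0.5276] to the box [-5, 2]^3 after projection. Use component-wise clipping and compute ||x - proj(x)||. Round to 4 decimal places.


Project each component onto [-5, 2].
clip(7.4521) = 2.0, clip(3.0697) = 2.0, clip(-0.5276) = -0.5276
Projection = [2.0, 2.0, -0.5276]
Squared diffs: [29.7254, 1.1443, 0.0]
Distance = sqrt(30.8697) = 5.556


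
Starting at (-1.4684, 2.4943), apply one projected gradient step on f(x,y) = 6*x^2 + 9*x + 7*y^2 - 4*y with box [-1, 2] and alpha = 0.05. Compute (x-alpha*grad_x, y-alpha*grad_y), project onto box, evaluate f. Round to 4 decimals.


Step 1: Compute gradient at (-1.4684, 2.4943).
grad_x = 2*6*-1.4684 + 9 = -8.6208
grad_y = 2*7*2.4943 - 4 = 30.9202
Step 2: Gradient step.
x_raw = -1.4684 - 0.05*-8.6208 = -1.0374
y_raw = 2.4943 - 0.05*30.9202 = 0.9483
Step 3: Project onto [-1, 2].
x_proj = clip(-1.0374) = -1.0
y_proj = clip(0.9483) = 0.9483
Step 4: Evaluate f.
f(-1.0, 0.9483) = -0.4984


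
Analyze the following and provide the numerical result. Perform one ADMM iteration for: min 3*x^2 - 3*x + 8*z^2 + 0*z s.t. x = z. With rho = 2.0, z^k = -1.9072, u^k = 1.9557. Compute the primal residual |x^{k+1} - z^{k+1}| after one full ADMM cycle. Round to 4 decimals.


ADMM iteration with rho = 2.0, z^k = -1.9072, u^k = 1.9557
Step 1: x-update.
Minimize 3*x^2 - 3*x + (2.0/2)*(x + 1.9072 + 1.9557)^2
FOC: (2*3 + 2.0)*x = 3 + 2.0*(-1.9072 - 1.9557)
x^{k+1} = -0.5907
Step 2: z-update.
Minimize 8*z^2 + 0*z + (2.0/2)*(-0.5907 - z + 1.9557)^2
FOC: (2*8 + 2.0)*z = 0 + 2.0*(-0.5907 + 1.9557)
z^{k+1} = 0.1517
Step 3: u-update.
u^{k+1} = 1.9557 - 0.5907 - 0.1517 = 1.2133
Step 4: Primal residual = |-0.5907 - 0.1517| = 0.7424


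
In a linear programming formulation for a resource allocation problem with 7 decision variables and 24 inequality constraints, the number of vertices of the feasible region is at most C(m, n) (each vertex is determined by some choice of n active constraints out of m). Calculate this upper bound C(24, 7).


Each vertex corresponds to some choice of n active constraints out of m, so the number of vertices is at most C(m, n) = m! / (n!(m-n)!).
m = 24, n = 7
Numerator: 24 * 23 * 22 * 21 * 20 * 19 * 18
Denominator: 7! = 5040
C(24, 7) = 346104


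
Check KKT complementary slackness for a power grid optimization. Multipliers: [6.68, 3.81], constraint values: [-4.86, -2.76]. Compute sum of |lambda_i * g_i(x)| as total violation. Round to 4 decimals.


KKT complementary slackness check:
lambda_1 * g_1 = 6.68 * -4.86 = -32.4648
lambda_2 * g_2 = 3.81 * -2.76 = -10.5156
Total violation = 32.4648 + 10.5156 = 42.9804


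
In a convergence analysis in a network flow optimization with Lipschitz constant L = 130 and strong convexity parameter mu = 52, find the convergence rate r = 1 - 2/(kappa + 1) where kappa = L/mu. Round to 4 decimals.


Step 1: Compute the condition number.
kappa = L/mu = 130/52 = 2.5
Step 2: Compute the convergence rate.
r = 1 - 2/(kappa + 1) = 1 - 2*mu/(L + mu) = (L - mu)/(L + mu) = 78/182 = 0.4286


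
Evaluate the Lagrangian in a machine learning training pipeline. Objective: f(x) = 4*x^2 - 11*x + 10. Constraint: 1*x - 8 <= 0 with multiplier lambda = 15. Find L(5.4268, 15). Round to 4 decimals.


Step 1: Evaluate f(x).
f(5.4268) = 4*5.4268^2 - 11*5.4268 + 10 = 68.1058
Step 2: Evaluate g(x).
g(5.4268) = 1*5.4268 - 8 = -2.5732
Step 3: Compute Lagrangian.
L = 68.1058 + 15*-2.5732 = 29.5078


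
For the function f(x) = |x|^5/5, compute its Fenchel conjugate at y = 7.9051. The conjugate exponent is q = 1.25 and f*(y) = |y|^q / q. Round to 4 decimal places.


The conjugate exponent q satisfies 1/p + 1/q = 1.
p = 5, so q = 5/(5 - 1) = 1.25
|y|^q = 7.9051^1.25 = 13.2551
f*(7.9051) = 13.2551 / 1.25 = 10.6041


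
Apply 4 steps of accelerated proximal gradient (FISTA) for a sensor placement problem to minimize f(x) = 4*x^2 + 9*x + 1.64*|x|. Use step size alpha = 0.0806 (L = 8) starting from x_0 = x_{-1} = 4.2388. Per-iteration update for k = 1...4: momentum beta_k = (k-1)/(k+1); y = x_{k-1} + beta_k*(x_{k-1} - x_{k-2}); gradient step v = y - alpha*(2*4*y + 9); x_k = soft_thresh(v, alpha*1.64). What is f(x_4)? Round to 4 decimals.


FISTA on f(x) = 4*x^2 + 9*x + 1.64*|x|
L = 8, alpha = 0.0806
Iteration 1: beta = 0.0, y = 4.2388 + 0.0*(4.2388 - 4.2388) = 4.2388
  grad(y) = 42.9104, v = y - alpha*grad = 0.7802
  prox(v) = soft_thresh(0.7802, 0.1322) = 0.648
Iteration 2: beta = 0.3333, y = 0.648 + 0.3333*(0.648 - 4.2388) = -0.5489
  grad(y) = 4.6089, v = y - alpha*grad = -0.9204
  prox(v) = soft_thresh(-0.9204, 0.1322) = -0.7882
Iteration 3: beta = 0.5, y = -0.7882 + 0.5*(-0.7882 - 0.648) = -1.5063
  grad(y) = -3.0503, v = y - alpha*grad = -1.2604
  prox(v) = soft_thresh(-1.2604, 0.1322) = -1.1282
Iteration 4: beta = 0.6, y = -1.1282 + 0.6*(-1.1282 + 0.7882) = -1.3323
  grad(y) = -1.6583, v = y - alpha*grad = -1.1986
  prox(v) = soft_thresh(-1.1986, 0.1322) = -1.0664
f(x_4) = 4*(-1.0664)^2 + 9*(-1.0664) + 1.64*|-1.0664| = -3.2998


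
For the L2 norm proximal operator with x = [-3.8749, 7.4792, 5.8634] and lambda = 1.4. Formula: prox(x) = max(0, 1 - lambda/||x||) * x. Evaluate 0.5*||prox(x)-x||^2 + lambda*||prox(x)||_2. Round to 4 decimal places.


Step 1: Compute ||x||.
||x|| = 10.2632
Step 2: Compute scaling factor.
scale = max(0, 1 - 1.4/10.2632) = 0.8636
Step 3: prox(x) = [-3.3463, 6.459, 5.0636]
||prox(x)|| = 8.8632
Step 4: Proximal objective.
0.5*||prox-x||^2 = 0.98
lambda*||prox|| = 12.4085
Total = 13.3884


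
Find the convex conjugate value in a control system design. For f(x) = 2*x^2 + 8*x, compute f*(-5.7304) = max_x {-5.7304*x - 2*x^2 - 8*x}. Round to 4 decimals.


f*(y) = sup_x {y*x - a*x^2 - b*x} = sup_x {(y-b)*x - a*x^2}
FOC: (y - b) - 2a*x = 0 => x* = (y - b)/(2a)
x* = (-5.7304 - 8)/(2*2) = -3.4326
f*(-5.7304) = (y-b)^2/(4a) = (-5.7304 - 8)^2/(4*2)
= 188.5239/8 = 23.5655


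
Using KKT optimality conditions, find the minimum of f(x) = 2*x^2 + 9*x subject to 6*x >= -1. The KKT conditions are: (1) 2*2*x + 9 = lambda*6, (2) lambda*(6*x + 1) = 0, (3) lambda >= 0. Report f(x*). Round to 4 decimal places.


Step 1: Try lambda = 0 (constraint inactive).
x_unc = -9/(2*2) = -2.25
Check: 6*-2.25 = -13.5 < -1 -- violated!
Step 2: Constraint must be active: 6*x = -1
x* = -1/6 = -0.1667 (rounded; the exact value -1/6 is used below)
lambda = (2*2*(-1/6) + 9)/6 = 1.3889
Step 3: Compute optimal value.
f(x*) = 2*(-1/6)^2 + 9*(-1/6) = -1.4444


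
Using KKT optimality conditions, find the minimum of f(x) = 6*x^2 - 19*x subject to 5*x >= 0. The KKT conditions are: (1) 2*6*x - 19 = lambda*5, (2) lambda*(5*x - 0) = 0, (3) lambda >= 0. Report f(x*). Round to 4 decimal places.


Step 1: Try lambda = 0 (constraint inactive).
Stationarity: 2*6*x - 19 = 0
x* = 19/(2*6) = 19/12 = 1.5833 (rounded; the exact value 19/12 is used below)
Check constraint: 5*1.5833 = 7.9165 >= 0 -- satisfied.
Step 2: Compute optimal value.
f(x*) = 6*(19/12)^2 - 19*(19/12) = -15.0417


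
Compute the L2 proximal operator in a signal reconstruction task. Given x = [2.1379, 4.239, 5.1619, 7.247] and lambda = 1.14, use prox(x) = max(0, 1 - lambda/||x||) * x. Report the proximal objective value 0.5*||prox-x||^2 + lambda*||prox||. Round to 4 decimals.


Step 1: Compute ||x||.
||x|| = 10.0848
Step 2: Compute scaling factor.
scale = max(0, 1 - 1.14/10.0848) = 0.887
Step 3: prox(x) = [1.8962, 3.7598, 4.5784, 6.4278]
||prox(x)|| = 8.9448
Step 4: Proximal objective.
0.5*||prox-x||^2 = 0.6498
lambda*||prox|| = 10.1971
Total = 10.8469


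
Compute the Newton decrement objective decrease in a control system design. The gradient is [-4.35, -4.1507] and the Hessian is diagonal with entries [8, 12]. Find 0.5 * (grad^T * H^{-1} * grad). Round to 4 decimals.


Step 1: H is diagonal, so H^(-1) * g = [-0.5438, -0.3459].
Step 2: g^T H^(-1) g = sum_i g_i^2 / H_ii
  = (-4.35)^2/8 + (-4.1507)^2/12
  = 2.3653 + 1.4357 = 3.801
Step 3: Objective decrease = 0.5 * g^T H^(-1) g = 1.9005


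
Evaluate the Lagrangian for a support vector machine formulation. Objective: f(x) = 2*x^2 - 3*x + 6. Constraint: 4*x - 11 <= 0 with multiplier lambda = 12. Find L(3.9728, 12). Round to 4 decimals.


Step 1: Evaluate f(x).
f(3.9728) = 2*3.9728^2 - 3*3.9728 + 6 = 25.6479
Step 2: Evaluate g(x).
g(3.9728) = 4*3.9728 - 11 = 4.8912
Step 3: Compute Lagrangian.
L = 25.6479 + 12*4.8912 = 84.3423


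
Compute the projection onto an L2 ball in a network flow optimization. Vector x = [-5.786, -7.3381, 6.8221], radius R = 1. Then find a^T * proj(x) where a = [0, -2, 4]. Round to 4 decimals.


Step 1: Compute ||x|| (intermediates to 6 decimals).
||x|| = sqrt((-5.786)^2 + (-7.3381)^2 + 6.8221^2) = 11.570072
Step 2: Project.
Since ||x|| > R, scale = R/||x|| = 1/11.570072 = 0.08643, proj(x) = scale * x
proj(x) = [-0.500084, -0.634232, 0.589634]
Step 3: Dot product.
a^T * proj(x) = 0*(-0.500084) - 2*(-0.634232) + 4*0.589634 = 3.627


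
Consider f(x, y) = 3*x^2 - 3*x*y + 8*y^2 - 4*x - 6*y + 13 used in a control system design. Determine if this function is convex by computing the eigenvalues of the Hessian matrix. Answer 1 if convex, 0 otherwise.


The Hessian of f(x,y) = 3*x^2 - 3*x*y + 8*y^2 - 4*x - 6*y + 13 is:
H = [[6, -3], [-3, 16]]
Trace = 6 + 16 = 22
Determinant = 6*16 - (-3)^2 = 87
Discriminant = (22)^2 - 4*87 = 136.0
Eigenvalues: lambda_1 = 5.169, lambda_2 = 16.831
The function is convex.

1


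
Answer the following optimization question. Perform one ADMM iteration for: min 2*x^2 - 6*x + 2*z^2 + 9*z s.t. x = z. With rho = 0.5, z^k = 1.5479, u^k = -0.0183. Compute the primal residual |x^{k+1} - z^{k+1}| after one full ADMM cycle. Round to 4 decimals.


ADMM iteration with rho = 0.5, z^k = 1.5479, u^k = -0.0183
Step 1: x-update.
Minimize 2*x^2 - 6*x + (0.5/2)*(x - 1.5479 - 0.0183)^2
FOC: (2*2 + 0.5)*x = 6 + 0.5*(1.5479 + 0.0183)
x^{k+1} = 1.5074
Step 2: z-update.
Minimize 2*z^2 + 9*z + (0.5/2)*(1.5074 - z - 0.0183)^2
FOC: (2*2 + 0.5)*z = -9 + 0.5*(1.5074 - 0.0183)
z^{k+1} = -1.8345
Step 3: u-update.
u^{k+1} = -0.0183 + 1.5074 + 1.8345 = 3.3236
Step 4: Primal residual = |1.5074 + 1.8345| = 3.3419


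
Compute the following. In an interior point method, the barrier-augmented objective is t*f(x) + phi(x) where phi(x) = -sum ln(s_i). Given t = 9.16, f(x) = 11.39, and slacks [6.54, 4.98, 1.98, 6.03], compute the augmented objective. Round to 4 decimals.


Step 1: Compute log-barrier.
ln values: [1.8779, 1.6054, 0.6831, 1.7967]
phi = -(1.8779 + 1.6054 + 0.6831 + 1.7967) = -5.9632
Step 2: Compute augmented objective.
t*f(x) = 9.16*11.39 = 104.3324
Total = 104.3324 - 5.9632 = 98.3692


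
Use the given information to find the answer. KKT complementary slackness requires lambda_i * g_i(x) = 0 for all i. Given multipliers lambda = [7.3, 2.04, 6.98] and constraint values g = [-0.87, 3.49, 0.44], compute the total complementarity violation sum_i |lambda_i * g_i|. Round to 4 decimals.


KKT complementary slackness check:
lambda_1 * g_1 = 7.3 * -0.87 = -6.351
lambda_2 * g_2 = 2.04 * 3.49 = 7.1196
lambda_3 * g_3 = 6.98 * 0.44 = 3.0712
Total violation = 6.351 + 7.1196 + 3.0712 = 16.5418


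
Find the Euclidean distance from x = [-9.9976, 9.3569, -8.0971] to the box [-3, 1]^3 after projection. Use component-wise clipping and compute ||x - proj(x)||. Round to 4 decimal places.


Project each component onto [-3, 1].
clip(-9.9976) = -3.0, clip(9.3569) = 1.0, clip(-8.0971) = -3.0
Projection = [-3.0, 1.0, -3.0]
Squared diffs: [48.9664, 69.8378, 25.9804]
Distance = sqrt(144.7846) = 12.0326


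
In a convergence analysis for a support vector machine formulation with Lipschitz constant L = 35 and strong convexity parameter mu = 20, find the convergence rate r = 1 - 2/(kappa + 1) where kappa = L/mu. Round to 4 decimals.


Step 1: Compute the condition number.
kappa = L/mu = 35/20 = 1.75
Step 2: Compute the convergence rate.
r = 1 - 2/(kappa + 1) = 1 - 2*mu/(L + mu) = (L - mu)/(L + mu) = 15/55 = 0.2727


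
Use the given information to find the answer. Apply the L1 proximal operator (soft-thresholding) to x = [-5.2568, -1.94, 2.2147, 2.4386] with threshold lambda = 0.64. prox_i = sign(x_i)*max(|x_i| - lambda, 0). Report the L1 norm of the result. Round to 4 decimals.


Soft-thresholding with lambda = 0.64:
prox(-5.2568) = sign(-5.2568)*max(|-5.2568| - 0.64, 0) = -4.6168
prox(-1.94) = sign(-1.94)*max(|-1.94| - 0.64, 0) = -1.3
prox(2.2147) = sign(2.2147)*max(|2.2147| - 0.64, 0) = 1.5747
prox(2.4386) = sign(2.4386)*max(|2.4386| - 0.64, 0) = 1.7986
prox(x) = [-4.6168, -1.3, 1.5747, 1.7986]
||prox(x)||_1 = 4.6168 + 1.3 + 1.5747 + 1.7986 = 9.2901


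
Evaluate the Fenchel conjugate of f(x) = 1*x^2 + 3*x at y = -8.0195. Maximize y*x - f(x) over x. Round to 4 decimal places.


f*(y) = sup_x {y*x - a*x^2 - b*x} = sup_x {(y-b)*x - a*x^2}
FOC: (y - b) - 2a*x = 0 => x* = (y - b)/(2a)
x* = (-8.0195 - 3)/(2*1) = -5.5098
f*(-8.0195) = (y-b)^2/(4a) = (-8.0195 - 3)^2/(4*1)
= 121.4294/4 = 30.3573


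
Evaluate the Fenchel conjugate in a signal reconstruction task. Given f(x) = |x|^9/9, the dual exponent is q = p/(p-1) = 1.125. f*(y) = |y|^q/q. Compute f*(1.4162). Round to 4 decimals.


The conjugate exponent q satisfies 1/p + 1/q = 1.
p = 9, so q = 9/(9 - 1) = 1.125
|y|^q = 1.4162^1.125 = 1.4792
f*(1.4162) = 1.4792 / 1.125 = 1.3148


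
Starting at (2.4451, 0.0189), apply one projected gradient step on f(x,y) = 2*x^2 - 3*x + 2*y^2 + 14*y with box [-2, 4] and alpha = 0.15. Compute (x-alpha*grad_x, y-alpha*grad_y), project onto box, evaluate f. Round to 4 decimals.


Step 1: Compute gradient at (2.4451, 0.0189).
grad_x = 2*2*2.4451 - 3 = 6.7804
grad_y = 2*2*0.0189 + 14 = 14.0756
Step 2: Gradient step.
x_raw = 2.4451 - 0.15*6.7804 = 1.428
y_raw = 0.0189 - 0.15*14.0756 = -2.0924
Step 3: Project onto [-2, 4].
x_proj = clip(1.428) = 1.428
y_proj = clip(-2.0924) = -2.0
Step 4: Evaluate f.
f(1.428, -2.0) = -20.2055


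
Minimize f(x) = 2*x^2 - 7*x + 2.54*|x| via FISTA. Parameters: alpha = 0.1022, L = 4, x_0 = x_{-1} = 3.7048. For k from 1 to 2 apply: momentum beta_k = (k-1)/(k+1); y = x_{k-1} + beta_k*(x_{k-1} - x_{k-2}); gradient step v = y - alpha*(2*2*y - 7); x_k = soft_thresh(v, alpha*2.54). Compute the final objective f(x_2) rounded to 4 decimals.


FISTA on f(x) = 2*x^2 - 7*x + 2.54*|x|
L = 4, alpha = 0.1022
Iteration 1: beta = 0.0, y = 3.7048 + 0.0*(3.7048 - 3.7048) = 3.7048
  grad(y) = 7.8192, v = y - alpha*grad = 2.9057
  prox(v) = soft_thresh(2.9057, 0.2596) = 2.6461
Iteration 2: beta = 0.3333, y = 2.6461 + 0.3333*(2.6461 - 3.7048) = 2.2932
  grad(y) = 2.1727, v = y - alpha*grad = 2.0711
  prox(v) = soft_thresh(2.0711, 0.2596) = 1.8115
f(x_2) = 2*1.8115^2 - 7*1.8115 + 2.54*|1.8115| = -1.5161
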